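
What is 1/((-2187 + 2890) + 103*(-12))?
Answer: -1/533 ≈ -0.0018762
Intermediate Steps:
1/((-2187 + 2890) + 103*(-12)) = 1/(703 - 1236) = 1/(-533) = -1/533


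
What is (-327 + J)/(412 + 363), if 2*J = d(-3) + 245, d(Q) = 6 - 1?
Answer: -202/775 ≈ -0.26064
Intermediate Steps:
d(Q) = 5
J = 125 (J = (5 + 245)/2 = (1/2)*250 = 125)
(-327 + J)/(412 + 363) = (-327 + 125)/(412 + 363) = -202/775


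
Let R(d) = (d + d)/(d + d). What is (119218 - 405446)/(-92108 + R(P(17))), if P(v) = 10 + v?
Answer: 286228/92107 ≈ 3.1076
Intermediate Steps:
R(d) = 1 (R(d) = (2*d)/((2*d)) = (2*d)*(1/(2*d)) = 1)
(119218 - 405446)/(-92108 + R(P(17))) = (119218 - 405446)/(-92108 + 1) = -286228/(-92107) = -286228*(-1/92107) = 286228/92107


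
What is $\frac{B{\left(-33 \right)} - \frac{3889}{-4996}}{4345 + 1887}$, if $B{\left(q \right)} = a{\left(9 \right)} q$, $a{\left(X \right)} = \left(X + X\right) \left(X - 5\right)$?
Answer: $- \frac{11866607}{31135072} \approx -0.38113$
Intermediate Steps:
$a{\left(X \right)} = 2 X \left(-5 + X\right)$
$B{\left(q \right)} = 72 q$ ($B{\left(q \right)} = 2 \cdot 9 \left(-5 + 9\right) q = 2 \cdot 9 \cdot 4 q = 72 q$)
$\frac{B{\left(-33 \right)} - \frac{3889}{-4996}}{4345 + 1887} = \frac{72 \left(-33\right) - \frac{3889}{-4996}}{4345 + 1887} = \frac{-2376 - - \frac{3889}{4996}}{6232} = \left(-2376 + \frac{3889}{4996}\right) \frac{1}{6232} = \left(- \frac{11866607}{4996}\right) \frac{1}{6232} = - \frac{11866607}{31135072}$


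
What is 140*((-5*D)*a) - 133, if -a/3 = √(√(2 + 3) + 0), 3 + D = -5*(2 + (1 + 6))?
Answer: -133 - 100800*5^(¼) ≈ -1.5086e+5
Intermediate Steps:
D = -48 (D = -3 - 5*(2 + (1 + 6)) = -3 - 5*(2 + 7) = -3 - 5*9 = -3 - 45 = -48)
a = -3*5^(¼) (a = -3*√(√(2 + 3) + 0) = -3*√(√5 + 0) = -3*5^(¼) ≈ -4.4860)
140*((-5*D)*a) - 133 = 140*((-5*(-48))*(-3*5^(¼))) - 133 = 140*(240*(-3*5^(¼))) - 133 = 140*(-720*5^(¼)) - 133 = -100800*5^(¼) - 133 = -133 - 100800*5^(¼)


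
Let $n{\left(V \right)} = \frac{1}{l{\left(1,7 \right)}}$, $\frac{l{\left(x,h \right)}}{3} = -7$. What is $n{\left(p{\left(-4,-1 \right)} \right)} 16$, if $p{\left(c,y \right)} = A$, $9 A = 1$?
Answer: $- \frac{16}{21} \approx -0.7619$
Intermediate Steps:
$A = \frac{1}{9}$ ($A = \frac{1}{9} \cdot 1 = \frac{1}{9} \approx 0.11111$)
$l{\left(x,h \right)} = -21$ ($l{\left(x,h \right)} = 3 \left(-7\right) = -21$)
$p{\left(c,y \right)} = \frac{1}{9}$
$n{\left(V \right)} = - \frac{1}{21}$ ($n{\left(V \right)} = \frac{1}{-21} = - \frac{1}{21}$)
$n{\left(p{\left(-4,-1 \right)} \right)} 16 = \left(- \frac{1}{21}\right) 16 = - \frac{16}{21}$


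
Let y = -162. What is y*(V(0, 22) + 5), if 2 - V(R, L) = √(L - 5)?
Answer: -1134 + 162*√17 ≈ -466.06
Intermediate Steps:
V(R, L) = 2 - √(-5 + L) (V(R, L) = 2 - √(L - 5) = 2 - √(-5 + L))
y*(V(0, 22) + 5) = -162*((2 - √(-5 + 22)) + 5) = -162*((2 - √17) + 5) = -162*(7 - √17) = -1134 + 162*√17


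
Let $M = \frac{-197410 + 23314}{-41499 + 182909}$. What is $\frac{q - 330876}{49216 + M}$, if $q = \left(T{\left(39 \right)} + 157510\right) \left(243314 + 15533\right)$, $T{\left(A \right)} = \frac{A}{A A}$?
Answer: $\frac{10220446332516515}{12337225368} \approx 8.2842 \cdot 10^{5}$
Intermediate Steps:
$T{\left(A \right)} = \frac{1}{A}$ ($T{\left(A \right)} = \frac{A}{A^{2}} = \frac{1}{A}$)
$q = \frac{1590068906677}{39}$ ($q = \left(\frac{1}{39} + 157510\right) \left(243314 + 15533\right) = \left(\frac{1}{39} + 157510\right) 258847 = \frac{6142891}{39} \cdot 258847 = \frac{1590068906677}{39} \approx 4.0771 \cdot 10^{10}$)
$M = - \frac{87048}{70705}$ ($M = - \frac{174096}{141410} = \left(-174096\right) \frac{1}{141410} = - \frac{87048}{70705} \approx -1.2311$)
$\frac{q - 330876}{49216 + M} = \frac{\frac{1590068906677}{39} - 330876}{49216 - \frac{87048}{70705}} = \frac{1590056002513}{39 \cdot \frac{3479730232}{70705}} = \frac{1590056002513}{39} \cdot \frac{70705}{3479730232} = \frac{10220446332516515}{12337225368}$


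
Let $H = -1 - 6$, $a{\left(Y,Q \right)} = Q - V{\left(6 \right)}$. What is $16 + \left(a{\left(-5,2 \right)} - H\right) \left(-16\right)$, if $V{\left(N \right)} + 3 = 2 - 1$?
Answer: $-160$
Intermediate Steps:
$V{\left(N \right)} = -2$ ($V{\left(N \right)} = -3 + \left(2 - 1\right) = -3 + 1 = -2$)
$a{\left(Y,Q \right)} = 2 + Q$ ($a{\left(Y,Q \right)} = Q - -2 = Q + 2 = 2 + Q$)
$H = -7$
$16 + \left(a{\left(-5,2 \right)} - H\right) \left(-16\right) = 16 + \left(\left(2 + 2\right) - -7\right) \left(-16\right) = 16 + \left(4 + 7\right) \left(-16\right) = 16 + 11 \left(-16\right) = 16 - 176 = -160$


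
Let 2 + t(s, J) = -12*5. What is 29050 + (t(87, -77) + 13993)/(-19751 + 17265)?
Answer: 72204369/2486 ≈ 29044.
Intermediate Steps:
t(s, J) = -62 (t(s, J) = -2 - 12*5 = -2 - 60 = -62)
29050 + (t(87, -77) + 13993)/(-19751 + 17265) = 29050 + (-62 + 13993)/(-19751 + 17265) = 29050 + 13931/(-2486) = 29050 + 13931*(-1/2486) = 29050 - 13931/2486 = 72204369/2486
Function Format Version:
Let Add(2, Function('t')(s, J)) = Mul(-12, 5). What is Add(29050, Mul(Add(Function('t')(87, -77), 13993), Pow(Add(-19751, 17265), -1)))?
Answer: Rational(72204369, 2486) ≈ 29044.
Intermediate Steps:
Function('t')(s, J) = -62 (Function('t')(s, J) = Add(-2, Mul(-12, 5)) = Add(-2, -60) = -62)
Add(29050, Mul(Add(Function('t')(87, -77), 13993), Pow(Add(-19751, 17265), -1))) = Add(29050, Mul(Add(-62, 13993), Pow(Add(-19751, 17265), -1))) = Add(29050, Mul(13931, Pow(-2486, -1))) = Add(29050, Mul(13931, Rational(-1, 2486))) = Add(29050, Rational(-13931, 2486)) = Rational(72204369, 2486)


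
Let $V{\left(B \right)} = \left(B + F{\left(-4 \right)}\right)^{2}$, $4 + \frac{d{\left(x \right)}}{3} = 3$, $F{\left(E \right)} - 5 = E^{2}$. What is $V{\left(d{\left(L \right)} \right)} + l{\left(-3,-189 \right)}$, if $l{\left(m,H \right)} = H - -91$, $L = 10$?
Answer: $226$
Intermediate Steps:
$F{\left(E \right)} = 5 + E^{2}$
$d{\left(x \right)} = -3$ ($d{\left(x \right)} = -12 + 3 \cdot 3 = -12 + 9 = -3$)
$V{\left(B \right)} = \left(21 + B\right)^{2}$ ($V{\left(B \right)} = \left(B + \left(5 + \left(-4\right)^{2}\right)\right)^{2} = \left(B + \left(5 + 16\right)\right)^{2} = \left(B + 21\right)^{2} = \left(21 + B\right)^{2}$)
$l{\left(m,H \right)} = 91 + H$ ($l{\left(m,H \right)} = H + 91 = 91 + H$)
$V{\left(d{\left(L \right)} \right)} + l{\left(-3,-189 \right)} = \left(21 - 3\right)^{2} + \left(91 - 189\right) = 18^{2} - 98 = 324 - 98 = 226$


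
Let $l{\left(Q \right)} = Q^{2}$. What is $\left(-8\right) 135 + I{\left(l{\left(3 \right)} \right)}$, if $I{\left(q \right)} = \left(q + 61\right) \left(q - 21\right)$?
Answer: $-1920$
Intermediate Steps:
$I{\left(q \right)} = \left(-21 + q\right) \left(61 + q\right)$ ($I{\left(q \right)} = \left(61 + q\right) \left(-21 + q\right) = \left(-21 + q\right) \left(61 + q\right)$)
$\left(-8\right) 135 + I{\left(l{\left(3 \right)} \right)} = \left(-8\right) 135 + \left(-1281 + \left(3^{2}\right)^{2} + 40 \cdot 3^{2}\right) = -1080 + \left(-1281 + 9^{2} + 40 \cdot 9\right) = -1080 + \left(-1281 + 81 + 360\right) = -1080 - 840 = -1920$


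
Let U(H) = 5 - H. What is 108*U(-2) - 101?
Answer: 655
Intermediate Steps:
108*U(-2) - 101 = 108*(5 - 1*(-2)) - 101 = 108*(5 + 2) - 101 = 108*7 - 101 = 756 - 101 = 655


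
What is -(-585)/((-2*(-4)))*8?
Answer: 585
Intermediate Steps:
-(-585)/((-2*(-4)))*8 = -(-585)/8*8 = -39*(-15/8)*8 = (585/8)*8 = 585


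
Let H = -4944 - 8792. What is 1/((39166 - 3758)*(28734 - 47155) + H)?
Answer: -1/652264504 ≈ -1.5331e-9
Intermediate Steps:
H = -13736
1/((39166 - 3758)*(28734 - 47155) + H) = 1/((39166 - 3758)*(28734 - 47155) - 13736) = 1/(35408*(-18421) - 13736) = 1/(-652250768 - 13736) = 1/(-652264504) = -1/652264504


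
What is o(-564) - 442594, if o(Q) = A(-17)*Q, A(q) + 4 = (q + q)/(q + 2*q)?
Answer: -440714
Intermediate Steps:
A(q) = -10/3 (A(q) = -4 + (q + q)/(q + 2*q) = -4 + (2*q)/((3*q)) = -4 + (2*q)*(1/(3*q)) = -4 + ⅔ = -10/3)
o(Q) = -10*Q/3
o(-564) - 442594 = -10/3*(-564) - 442594 = 1880 - 442594 = -440714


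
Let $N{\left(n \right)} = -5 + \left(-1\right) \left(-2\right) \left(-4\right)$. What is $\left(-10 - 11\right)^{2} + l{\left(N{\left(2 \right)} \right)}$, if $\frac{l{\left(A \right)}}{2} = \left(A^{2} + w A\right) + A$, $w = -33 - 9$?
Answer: $1845$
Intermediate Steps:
$N{\left(n \right)} = -13$ ($N{\left(n \right)} = -5 + 2 \left(-4\right) = -5 - 8 = -13$)
$w = -42$ ($w = -33 - 9 = -42$)
$l{\left(A \right)} = - 82 A + 2 A^{2}$ ($l{\left(A \right)} = 2 \left(\left(A^{2} - 42 A\right) + A\right) = 2 \left(A^{2} - 41 A\right) = - 82 A + 2 A^{2}$)
$\left(-10 - 11\right)^{2} + l{\left(N{\left(2 \right)} \right)} = \left(-10 - 11\right)^{2} + 2 \left(-13\right) \left(-41 - 13\right) = \left(-21\right)^{2} + 2 \left(-13\right) \left(-54\right) = 441 + 1404 = 1845$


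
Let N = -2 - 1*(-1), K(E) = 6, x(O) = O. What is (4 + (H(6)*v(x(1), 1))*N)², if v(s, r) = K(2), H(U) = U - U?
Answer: 16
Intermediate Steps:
H(U) = 0
v(s, r) = 6
N = -1 (N = -2 + 1 = -1)
(4 + (H(6)*v(x(1), 1))*N)² = (4 + (0*6)*(-1))² = (4 + 0*(-1))² = (4 + 0)² = 4² = 16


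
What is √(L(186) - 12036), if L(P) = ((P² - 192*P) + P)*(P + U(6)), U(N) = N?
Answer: 2*I*√47649 ≈ 436.57*I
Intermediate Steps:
L(P) = (6 + P)*(P² - 191*P) (L(P) = ((P² - 192*P) + P)*(P + 6) = (P² - 191*P)*(6 + P) = (6 + P)*(P² - 191*P))
√(L(186) - 12036) = √(186*(-1146 + 186² - 185*186) - 12036) = √(186*(-1146 + 34596 - 34410) - 12036) = √(186*(-960) - 12036) = √(-178560 - 12036) = √(-190596) = 2*I*√47649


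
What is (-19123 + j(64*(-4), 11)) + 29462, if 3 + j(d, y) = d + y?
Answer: 10091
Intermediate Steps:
j(d, y) = -3 + d + y (j(d, y) = -3 + (d + y) = -3 + d + y)
(-19123 + j(64*(-4), 11)) + 29462 = (-19123 + (-3 + 64*(-4) + 11)) + 29462 = (-19123 + (-3 - 256 + 11)) + 29462 = (-19123 - 248) + 29462 = -19371 + 29462 = 10091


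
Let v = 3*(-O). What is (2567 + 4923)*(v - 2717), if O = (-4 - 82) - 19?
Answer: -17990980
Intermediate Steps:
O = -105 (O = -86 - 19 = -105)
v = 315 (v = 3*(-1*(-105)) = 3*105 = 315)
(2567 + 4923)*(v - 2717) = (2567 + 4923)*(315 - 2717) = 7490*(-2402) = -17990980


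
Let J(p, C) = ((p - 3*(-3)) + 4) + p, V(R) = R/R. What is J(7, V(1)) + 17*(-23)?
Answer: -364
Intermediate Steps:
V(R) = 1
J(p, C) = 13 + 2*p (J(p, C) = ((p + 9) + 4) + p = ((9 + p) + 4) + p = (13 + p) + p = 13 + 2*p)
J(7, V(1)) + 17*(-23) = (13 + 2*7) + 17*(-23) = (13 + 14) - 391 = 27 - 391 = -364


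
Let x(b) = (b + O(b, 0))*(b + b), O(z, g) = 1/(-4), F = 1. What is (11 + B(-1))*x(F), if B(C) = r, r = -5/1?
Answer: 9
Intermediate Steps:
O(z, g) = -1/4
r = -5 (r = -5*1 = -5)
B(C) = -5
x(b) = 2*b*(-1/4 + b) (x(b) = (b - 1/4)*(b + b) = (-1/4 + b)*(2*b) = 2*b*(-1/4 + b))
(11 + B(-1))*x(F) = (11 - 5)*((1/2)*1*(-1 + 4*1)) = 6*((1/2)*1*(-1 + 4)) = 6*((1/2)*1*3) = 6*(3/2) = 9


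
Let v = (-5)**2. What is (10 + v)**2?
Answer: 1225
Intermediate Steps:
v = 25
(10 + v)**2 = (10 + 25)**2 = 35**2 = 1225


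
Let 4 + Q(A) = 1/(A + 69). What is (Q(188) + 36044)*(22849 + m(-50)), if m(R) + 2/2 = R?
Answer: 211161482238/257 ≈ 8.2164e+8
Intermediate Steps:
m(R) = -1 + R
Q(A) = -4 + 1/(69 + A) (Q(A) = -4 + 1/(A + 69) = -4 + 1/(69 + A))
(Q(188) + 36044)*(22849 + m(-50)) = ((-275 - 4*188)/(69 + 188) + 36044)*(22849 + (-1 - 50)) = ((-275 - 752)/257 + 36044)*(22849 - 51) = ((1/257)*(-1027) + 36044)*22798 = (-1027/257 + 36044)*22798 = (9262281/257)*22798 = 211161482238/257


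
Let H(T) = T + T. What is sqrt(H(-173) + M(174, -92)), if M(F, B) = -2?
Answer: 2*I*sqrt(87) ≈ 18.655*I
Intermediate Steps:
H(T) = 2*T
sqrt(H(-173) + M(174, -92)) = sqrt(2*(-173) - 2) = sqrt(-346 - 2) = sqrt(-348) = 2*I*sqrt(87)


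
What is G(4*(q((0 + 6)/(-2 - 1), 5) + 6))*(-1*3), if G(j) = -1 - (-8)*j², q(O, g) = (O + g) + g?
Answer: -75261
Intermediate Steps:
q(O, g) = O + 2*g
G(j) = -1 + 8*j²
G(4*(q((0 + 6)/(-2 - 1), 5) + 6))*(-1*3) = (-1 + 8*(4*(((0 + 6)/(-2 - 1) + 2*5) + 6))²)*(-1*3) = (-1 + 8*(4*((6/(-3) + 10) + 6))²)*(-3) = (-1 + 8*(4*((6*(-⅓) + 10) + 6))²)*(-3) = (-1 + 8*(4*((-2 + 10) + 6))²)*(-3) = (-1 + 8*(4*(8 + 6))²)*(-3) = (-1 + 8*(4*14)²)*(-3) = (-1 + 8*56²)*(-3) = (-1 + 8*3136)*(-3) = (-1 + 25088)*(-3) = 25087*(-3) = -75261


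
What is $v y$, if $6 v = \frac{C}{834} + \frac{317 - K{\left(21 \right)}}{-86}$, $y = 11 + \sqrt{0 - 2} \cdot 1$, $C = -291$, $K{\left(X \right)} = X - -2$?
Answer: $- \frac{495407}{71724} - \frac{45037 i \sqrt{2}}{71724} \approx -6.9071 - 0.88801 i$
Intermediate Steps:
$K{\left(X \right)} = 2 + X$ ($K{\left(X \right)} = X + 2 = 2 + X$)
$y = 11 + i \sqrt{2}$ ($y = 11 + \sqrt{-2} \cdot 1 = 11 + i \sqrt{2} \cdot 1 = 11 + i \sqrt{2} \approx 11.0 + 1.4142 i$)
$v = - \frac{45037}{71724}$ ($v = \frac{- \frac{291}{834} + \frac{317 - \left(2 + 21\right)}{-86}}{6} = \frac{\left(-291\right) \frac{1}{834} + \left(317 - 23\right) \left(- \frac{1}{86}\right)}{6} = \frac{- \frac{97}{278} + \left(317 - 23\right) \left(- \frac{1}{86}\right)}{6} = \frac{- \frac{97}{278} + 294 \left(- \frac{1}{86}\right)}{6} = \frac{- \frac{97}{278} - \frac{147}{43}}{6} = \frac{1}{6} \left(- \frac{45037}{11954}\right) = - \frac{45037}{71724} \approx -0.62792$)
$v y = - \frac{45037 \left(11 + i \sqrt{2}\right)}{71724} = - \frac{495407}{71724} - \frac{45037 i \sqrt{2}}{71724}$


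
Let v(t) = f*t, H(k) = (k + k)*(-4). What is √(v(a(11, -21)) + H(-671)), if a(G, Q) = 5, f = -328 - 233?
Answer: √2563 ≈ 50.626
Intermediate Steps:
H(k) = -8*k (H(k) = (2*k)*(-4) = -8*k)
f = -561
v(t) = -561*t
√(v(a(11, -21)) + H(-671)) = √(-561*5 - 8*(-671)) = √(-2805 + 5368) = √2563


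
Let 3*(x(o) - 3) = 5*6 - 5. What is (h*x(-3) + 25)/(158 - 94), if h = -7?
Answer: -163/192 ≈ -0.84896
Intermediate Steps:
x(o) = 34/3 (x(o) = 3 + (5*6 - 5)/3 = 3 + (30 - 5)/3 = 3 + (⅓)*25 = 3 + 25/3 = 34/3)
(h*x(-3) + 25)/(158 - 94) = (-7*34/3 + 25)/(158 - 94) = (-238/3 + 25)/64 = -163/3*1/64 = -163/192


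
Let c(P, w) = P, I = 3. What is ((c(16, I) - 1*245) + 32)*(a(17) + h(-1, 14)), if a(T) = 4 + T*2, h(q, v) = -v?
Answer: -4728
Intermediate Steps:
a(T) = 4 + 2*T
((c(16, I) - 1*245) + 32)*(a(17) + h(-1, 14)) = ((16 - 1*245) + 32)*((4 + 2*17) - 1*14) = ((16 - 245) + 32)*((4 + 34) - 14) = (-229 + 32)*(38 - 14) = -197*24 = -4728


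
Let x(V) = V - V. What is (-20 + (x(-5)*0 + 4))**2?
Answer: 256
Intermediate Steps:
x(V) = 0
(-20 + (x(-5)*0 + 4))**2 = (-20 + (0*0 + 4))**2 = (-20 + (0 + 4))**2 = (-20 + 4)**2 = (-16)**2 = 256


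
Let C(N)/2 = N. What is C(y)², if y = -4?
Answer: 64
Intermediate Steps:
C(N) = 2*N
C(y)² = (2*(-4))² = (-8)² = 64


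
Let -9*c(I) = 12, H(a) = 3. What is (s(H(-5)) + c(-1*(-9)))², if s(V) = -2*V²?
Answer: 3364/9 ≈ 373.78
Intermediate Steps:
c(I) = -4/3 (c(I) = -⅑*12 = -4/3)
(s(H(-5)) + c(-1*(-9)))² = (-2*3² - 4/3)² = (-2*9 - 4/3)² = (-18 - 4/3)² = (-58/3)² = 3364/9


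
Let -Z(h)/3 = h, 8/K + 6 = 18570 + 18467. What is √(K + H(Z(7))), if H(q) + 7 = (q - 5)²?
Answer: √917396625157/37031 ≈ 25.865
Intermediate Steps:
K = 8/37031 (K = 8/(-6 + (18570 + 18467)) = 8/(-6 + 37037) = 8/37031 ≈ 0.00021604)
Z(h) = -3*h
H(q) = -7 + (-5 + q)² (H(q) = -7 + (q - 5)² = -7 + (-5 + q)²)
√(K + H(Z(7))) = √(8/37031 + (-7 + (-5 - 3*7)²)) = √(8/37031 + (-7 + (-5 - 21)²)) = √(8/37031 + (-7 + (-26)²)) = √(8/37031 + (-7 + 676)) = √(8/37031 + 669) = √(24773747/37031) = √917396625157/37031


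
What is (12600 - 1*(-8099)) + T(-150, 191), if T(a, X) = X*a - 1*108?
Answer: -8059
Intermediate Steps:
T(a, X) = -108 + X*a (T(a, X) = X*a - 108 = -108 + X*a)
(12600 - 1*(-8099)) + T(-150, 191) = (12600 - 1*(-8099)) + (-108 + 191*(-150)) = (12600 + 8099) + (-108 - 28650) = 20699 - 28758 = -8059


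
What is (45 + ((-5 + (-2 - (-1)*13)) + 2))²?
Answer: 2809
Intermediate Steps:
(45 + ((-5 + (-2 - (-1)*13)) + 2))² = (45 + ((-5 + (-2 - 1*(-13))) + 2))² = (45 + ((-5 + (-2 + 13)) + 2))² = (45 + ((-5 + 11) + 2))² = (45 + (6 + 2))² = (45 + 8)² = 53² = 2809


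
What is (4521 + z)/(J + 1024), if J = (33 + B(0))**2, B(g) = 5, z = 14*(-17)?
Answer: 4283/2468 ≈ 1.7354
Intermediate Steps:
z = -238
J = 1444 (J = (33 + 5)**2 = 38**2 = 1444)
(4521 + z)/(J + 1024) = (4521 - 238)/(1444 + 1024) = 4283/2468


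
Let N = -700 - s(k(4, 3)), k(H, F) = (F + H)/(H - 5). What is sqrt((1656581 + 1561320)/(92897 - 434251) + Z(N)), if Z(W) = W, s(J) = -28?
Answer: I*sqrt(79401599206306)/341354 ≈ 26.104*I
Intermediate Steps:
k(H, F) = (F + H)/(-5 + H)
N = -672 (N = -700 - 1*(-28) = -700 + 28 = -672)
sqrt((1656581 + 1561320)/(92897 - 434251) + Z(N)) = sqrt((1656581 + 1561320)/(92897 - 434251) - 672) = sqrt(3217901/(-341354) - 672) = sqrt(3217901*(-1/341354) - 672) = sqrt(-3217901/341354 - 672) = sqrt(-232607789/341354) = I*sqrt(79401599206306)/341354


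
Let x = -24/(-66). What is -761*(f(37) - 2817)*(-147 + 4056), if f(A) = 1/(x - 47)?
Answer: 1432968323956/171 ≈ 8.3799e+9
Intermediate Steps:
x = 4/11 (x = -24*(-1/66) = 4/11 ≈ 0.36364)
f(A) = -11/513 (f(A) = 1/(4/11 - 47) = 1/(-513/11) = -11/513)
-761*(f(37) - 2817)*(-147 + 4056) = -761*(-11/513 - 2817)*(-147 + 4056) = -(-1099745452)*3909/513 = -761*(-1883006996/171) = 1432968323956/171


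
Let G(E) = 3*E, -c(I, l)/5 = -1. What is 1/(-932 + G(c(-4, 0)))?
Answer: -1/917 ≈ -0.0010905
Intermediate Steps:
c(I, l) = 5 (c(I, l) = -5*(-1) = 5)
1/(-932 + G(c(-4, 0))) = 1/(-932 + 3*5) = 1/(-932 + 15) = 1/(-917) = -1/917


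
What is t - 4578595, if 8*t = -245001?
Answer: -36873761/8 ≈ -4.6092e+6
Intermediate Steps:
t = -245001/8 (t = (⅛)*(-245001) = -245001/8 ≈ -30625.)
t - 4578595 = -245001/8 - 4578595 = -36873761/8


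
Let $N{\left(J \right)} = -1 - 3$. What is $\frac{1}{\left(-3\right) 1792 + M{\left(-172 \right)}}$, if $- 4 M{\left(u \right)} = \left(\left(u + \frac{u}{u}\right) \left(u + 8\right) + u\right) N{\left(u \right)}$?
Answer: $\frac{1}{22496} \approx 4.4452 \cdot 10^{-5}$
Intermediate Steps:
$N{\left(J \right)} = -4$
$M{\left(u \right)} = u + \left(1 + u\right) \left(8 + u\right)$ ($M{\left(u \right)} = - \frac{\left(\left(u + \frac{u}{u}\right) \left(u + 8\right) + u\right) \left(-4\right)}{4} = - \frac{\left(\left(u + 1\right) \left(8 + u\right) + u\right) \left(-4\right)}{4} = - \frac{\left(\left(1 + u\right) \left(8 + u\right) + u\right) \left(-4\right)}{4} = - \frac{\left(u + \left(1 + u\right) \left(8 + u\right)\right) \left(-4\right)}{4} = - \frac{- 4 u - 4 \left(1 + u\right) \left(8 + u\right)}{4} = u + \left(1 + u\right) \left(8 + u\right)$)
$\frac{1}{\left(-3\right) 1792 + M{\left(-172 \right)}} = \frac{1}{\left(-3\right) 1792 + \left(8 + \left(-172\right)^{2} + 10 \left(-172\right)\right)} = \frac{1}{-5376 + \left(8 + 29584 - 1720\right)} = \frac{1}{-5376 + 27872} = \frac{1}{22496}$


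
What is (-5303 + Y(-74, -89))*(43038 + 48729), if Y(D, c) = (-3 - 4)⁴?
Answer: -266307834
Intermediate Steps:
Y(D, c) = 2401 (Y(D, c) = (-7)⁴ = 2401)
(-5303 + Y(-74, -89))*(43038 + 48729) = (-5303 + 2401)*(43038 + 48729) = -2902*91767 = -266307834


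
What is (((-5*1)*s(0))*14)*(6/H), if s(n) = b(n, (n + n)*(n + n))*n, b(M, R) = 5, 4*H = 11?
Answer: 0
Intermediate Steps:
H = 11/4 (H = (¼)*11 = 11/4 ≈ 2.7500)
s(n) = 5*n
(((-5*1)*s(0))*14)*(6/H) = (((-5*1)*(5*0))*14)*(6/(11/4)) = (-5*0*14)*(6*(4/11)) = (0*14)*(24/11) = 0*(24/11) = 0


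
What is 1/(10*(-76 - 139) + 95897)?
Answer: 1/93747 ≈ 1.0667e-5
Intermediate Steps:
1/(10*(-76 - 139) + 95897) = 1/(10*(-215) + 95897) = 1/(-2150 + 95897) = 1/93747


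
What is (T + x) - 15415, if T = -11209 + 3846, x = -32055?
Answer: -54833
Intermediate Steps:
T = -7363
(T + x) - 15415 = (-7363 - 32055) - 15415 = -39418 - 15415 = -54833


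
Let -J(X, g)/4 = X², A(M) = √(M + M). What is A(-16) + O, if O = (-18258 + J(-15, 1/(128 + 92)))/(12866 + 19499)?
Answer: -19158/32365 + 4*I*√2 ≈ -0.59194 + 5.6569*I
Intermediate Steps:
A(M) = √2*√M (A(M) = √(2*M) = √2*√M)
J(X, g) = -4*X²
O = -19158/32365 (O = (-18258 - 4*(-15)²)/(12866 + 19499) = (-18258 - 4*225)/32365 = (-18258 - 900)*(1/32365) = -19158*1/32365 = -19158/32365 ≈ -0.59194)
A(-16) + O = √2*√(-16) - 19158/32365 = √2*(4*I) - 19158/32365 = 4*I*√2 - 19158/32365 = -19158/32365 + 4*I*√2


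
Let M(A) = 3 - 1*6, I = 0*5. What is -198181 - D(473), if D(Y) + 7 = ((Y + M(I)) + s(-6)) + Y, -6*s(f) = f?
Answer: -199118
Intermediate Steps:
s(f) = -f/6
I = 0
M(A) = -3 (M(A) = 3 - 6 = -3)
D(Y) = -9 + 2*Y (D(Y) = -7 + (((Y - 3) - 1/6*(-6)) + Y) = -7 + (((-3 + Y) + 1) + Y) = -7 + ((-2 + Y) + Y) = -7 + (-2 + 2*Y) = -9 + 2*Y)
-198181 - D(473) = -198181 - (-9 + 2*473) = -198181 - (-9 + 946) = -198181 - 1*937 = -198181 - 937 = -199118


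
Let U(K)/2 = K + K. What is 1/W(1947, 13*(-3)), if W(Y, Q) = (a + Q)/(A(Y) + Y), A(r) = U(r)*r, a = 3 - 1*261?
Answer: -459551/9 ≈ -51061.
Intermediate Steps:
a = -258 (a = 3 - 261 = -258)
U(K) = 4*K (U(K) = 2*(K + K) = 2*(2*K) = 4*K)
A(r) = 4*r² (A(r) = (4*r)*r = 4*r²)
W(Y, Q) = (-258 + Q)/(Y + 4*Y²) (W(Y, Q) = (-258 + Q)/(4*Y² + Y) = (-258 + Q)/(Y + 4*Y²))
1/W(1947, 13*(-3)) = 1/((-258 + 13*(-3))/(1947*(1 + 4*1947))) = 1/((-258 - 39)/(1947*(1 + 7788))) = 1/((1/1947)*(-297)/7789) = 1/((1/1947)*(1/7789)*(-297)) = 1/(-9/459551) = -459551/9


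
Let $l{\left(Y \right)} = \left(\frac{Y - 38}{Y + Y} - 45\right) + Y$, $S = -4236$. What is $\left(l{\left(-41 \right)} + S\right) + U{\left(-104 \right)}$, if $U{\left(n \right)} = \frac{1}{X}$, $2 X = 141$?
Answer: $- \frac{49959661}{11562} \approx -4321.0$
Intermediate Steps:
$X = \frac{141}{2}$ ($X = \frac{1}{2} \cdot 141 = \frac{141}{2} \approx 70.5$)
$U{\left(n \right)} = \frac{2}{141}$ ($U{\left(n \right)} = \frac{1}{\frac{141}{2}} = \frac{2}{141}$)
$l{\left(Y \right)} = -45 + Y + \frac{-38 + Y}{2 Y}$ ($l{\left(Y \right)} = \left(\frac{-38 + Y}{2 Y} - 45\right) + Y = \left(-45 + \frac{-38 + Y}{2 Y}\right) + Y = -45 + Y + \frac{-38 + Y}{2 Y}$)
$\left(l{\left(-41 \right)} + S\right) + U{\left(-104 \right)} = \left(\left(- \frac{89}{2} - 41 - \frac{19}{-41}\right) - 4236\right) + \frac{2}{141} = \left(\left(- \frac{89}{2} - 41 - - \frac{19}{41}\right) - 4236\right) + \frac{2}{141} = \left(\left(- \frac{89}{2} - 41 + \frac{19}{41}\right) - 4236\right) + \frac{2}{141} = \left(- \frac{6973}{82} - 4236\right) + \frac{2}{141} = - \frac{354325}{82} + \frac{2}{141} = - \frac{49959661}{11562}$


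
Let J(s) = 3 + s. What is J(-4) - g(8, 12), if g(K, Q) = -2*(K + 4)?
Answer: 23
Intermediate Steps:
g(K, Q) = -8 - 2*K (g(K, Q) = -2*(4 + K) = -8 - 2*K)
J(-4) - g(8, 12) = (3 - 4) - (-8 - 2*8) = -1 - (-8 - 16) = -1 - 1*(-24) = -1 + 24 = 23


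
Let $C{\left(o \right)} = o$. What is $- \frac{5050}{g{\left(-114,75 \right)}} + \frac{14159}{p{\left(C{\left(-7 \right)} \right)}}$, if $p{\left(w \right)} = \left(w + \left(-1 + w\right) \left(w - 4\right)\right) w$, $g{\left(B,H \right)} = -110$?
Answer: $\frac{130586}{6237} \approx 20.937$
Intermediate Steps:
$p{\left(w \right)} = w \left(w + \left(-1 + w\right) \left(-4 + w\right)\right)$ ($p{\left(w \right)} = \left(w + \left(-1 + w\right) \left(-4 + w\right)\right) w = w \left(w + \left(-1 + w\right) \left(-4 + w\right)\right)$)
$- \frac{5050}{g{\left(-114,75 \right)}} + \frac{14159}{p{\left(C{\left(-7 \right)} \right)}} = - \frac{5050}{-110} + \frac{14159}{\left(-7\right) \left(4 + \left(-7\right)^{2} - -28\right)} = \left(-5050\right) \left(- \frac{1}{110}\right) + \frac{14159}{\left(-7\right) \left(4 + 49 + 28\right)} = \frac{505}{11} + \frac{14159}{\left(-7\right) 81} = \frac{505}{11} + \frac{14159}{-567} = \frac{505}{11} + 14159 \left(- \frac{1}{567}\right) = \frac{505}{11} - \frac{14159}{567} = \frac{130586}{6237}$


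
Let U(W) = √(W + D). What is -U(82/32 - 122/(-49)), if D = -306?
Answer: -I*√235943/28 ≈ -17.348*I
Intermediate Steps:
U(W) = √(-306 + W) (U(W) = √(W - 306) = √(-306 + W))
-U(82/32 - 122/(-49)) = -√(-306 + (82/32 - 122/(-49))) = -√(-306 + (82*(1/32) - 122*(-1/49))) = -√(-306 + (41/16 + 122/49)) = -√(-306 + 3961/784) = -√(-235943/784) = -I*√235943/28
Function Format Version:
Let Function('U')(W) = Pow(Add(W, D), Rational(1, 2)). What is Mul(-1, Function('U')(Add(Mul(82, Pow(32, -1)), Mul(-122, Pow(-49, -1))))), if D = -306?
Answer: Mul(Rational(-1, 28), I, Pow(235943, Rational(1, 2))) ≈ Mul(-17.348, I)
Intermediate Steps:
Function('U')(W) = Pow(Add(-306, W), Rational(1, 2)) (Function('U')(W) = Pow(Add(W, -306), Rational(1, 2)) = Pow(Add(-306, W), Rational(1, 2)))
Mul(-1, Function('U')(Add(Mul(82, Pow(32, -1)), Mul(-122, Pow(-49, -1))))) = Mul(-1, Pow(Add(-306, Add(Mul(82, Pow(32, -1)), Mul(-122, Pow(-49, -1)))), Rational(1, 2))) = Mul(-1, Pow(Add(-306, Add(Mul(82, Rational(1, 32)), Mul(-122, Rational(-1, 49)))), Rational(1, 2))) = Mul(-1, Pow(Add(-306, Add(Rational(41, 16), Rational(122, 49))), Rational(1, 2))) = Mul(-1, Pow(Add(-306, Rational(3961, 784)), Rational(1, 2))) = Mul(-1, Pow(Rational(-235943, 784), Rational(1, 2))) = Mul(-1, Mul(Rational(1, 28), I, Pow(235943, Rational(1, 2)))) = Mul(Rational(-1, 28), I, Pow(235943, Rational(1, 2)))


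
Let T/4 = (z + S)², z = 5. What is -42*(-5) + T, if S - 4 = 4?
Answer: 886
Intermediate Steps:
S = 8 (S = 4 + 4 = 8)
T = 676 (T = 4*(5 + 8)² = 4*13² = 4*169 = 676)
-42*(-5) + T = -42*(-5) + 676 = 210 + 676 = 886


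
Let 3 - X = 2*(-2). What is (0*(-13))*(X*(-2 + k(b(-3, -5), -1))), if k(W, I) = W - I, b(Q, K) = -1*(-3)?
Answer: 0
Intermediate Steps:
b(Q, K) = 3
X = 7 (X = 3 - 2*(-2) = 3 - 1*(-4) = 3 + 4 = 7)
(0*(-13))*(X*(-2 + k(b(-3, -5), -1))) = (0*(-13))*(7*(-2 + (3 - 1*(-1)))) = 0*(7*(-2 + (3 + 1))) = 0*(7*(-2 + 4)) = 0*(7*2) = 0*14 = 0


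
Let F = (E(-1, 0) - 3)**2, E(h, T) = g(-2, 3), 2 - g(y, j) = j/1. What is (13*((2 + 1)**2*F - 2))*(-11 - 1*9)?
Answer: -36920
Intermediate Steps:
g(y, j) = 2 - j (g(y, j) = 2 - j/1 = 2 - j)
E(h, T) = -1 (E(h, T) = 2 - 1*3 = 2 - 3 = -1)
F = 16 (F = (-1 - 3)**2 = (-4)**2 = 16)
(13*((2 + 1)**2*F - 2))*(-11 - 1*9) = (13*((2 + 1)**2*16 - 2))*(-11 - 1*9) = (13*(3**2*16 - 2))*(-11 - 9) = (13*(9*16 - 2))*(-20) = (13*(144 - 2))*(-20) = (13*142)*(-20) = 1846*(-20) = -36920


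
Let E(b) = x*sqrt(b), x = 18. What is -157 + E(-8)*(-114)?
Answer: -157 - 4104*I*sqrt(2) ≈ -157.0 - 5803.9*I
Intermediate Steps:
E(b) = 18*sqrt(b)
-157 + E(-8)*(-114) = -157 + (18*sqrt(-8))*(-114) = -157 + (18*(2*I*sqrt(2)))*(-114) = -157 + (36*I*sqrt(2))*(-114) = -157 - 4104*I*sqrt(2)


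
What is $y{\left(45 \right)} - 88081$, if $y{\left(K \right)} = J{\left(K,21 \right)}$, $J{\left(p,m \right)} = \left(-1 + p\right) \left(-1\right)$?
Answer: $-88125$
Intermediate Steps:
$J{\left(p,m \right)} = 1 - p$
$y{\left(K \right)} = 1 - K$
$y{\left(45 \right)} - 88081 = \left(1 - 45\right) - 88081 = -44 - 88081 = -88125$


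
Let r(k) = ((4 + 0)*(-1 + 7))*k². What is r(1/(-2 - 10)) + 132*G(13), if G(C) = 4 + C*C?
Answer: 137017/6 ≈ 22836.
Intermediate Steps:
G(C) = 4 + C²
r(k) = 24*k² (r(k) = (4*6)*k² = 24*k²)
r(1/(-2 - 10)) + 132*G(13) = 24*(1/(-2 - 10))² + 132*(4 + 13²) = 24*(1/(-12))² + 132*(4 + 169) = 24*(-1/12)² + 132*173 = 24*(1/144) + 22836 = ⅙ + 22836 = 137017/6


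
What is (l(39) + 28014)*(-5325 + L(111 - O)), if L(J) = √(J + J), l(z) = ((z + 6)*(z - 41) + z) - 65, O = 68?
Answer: -148556850 + 27898*√86 ≈ -1.4830e+8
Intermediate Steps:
l(z) = -65 + z + (-41 + z)*(6 + z) (l(z) = ((6 + z)*(-41 + z) + z) - 65 = ((-41 + z)*(6 + z) + z) - 65 = (z + (-41 + z)*(6 + z)) - 65 = -65 + z + (-41 + z)*(6 + z))
L(J) = √2*√J (L(J) = √(2*J) = √2*√J)
(l(39) + 28014)*(-5325 + L(111 - O)) = ((-311 + 39² - 34*39) + 28014)*(-5325 + √2*√(111 - 1*68)) = ((-311 + 1521 - 1326) + 28014)*(-5325 + √2*√(111 - 68)) = (-116 + 28014)*(-5325 + √2*√43) = 27898*(-5325 + √86) = -148556850 + 27898*√86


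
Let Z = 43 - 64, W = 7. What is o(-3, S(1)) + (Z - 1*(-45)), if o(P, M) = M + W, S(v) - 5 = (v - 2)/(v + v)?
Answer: 71/2 ≈ 35.500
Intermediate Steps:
Z = -21
S(v) = 5 + (-2 + v)/(2*v) (S(v) = 5 + (v - 2)/(v + v) = 5 + (-2 + v)/((2*v)) = 5 + (-2 + v)*(1/(2*v)) = 5 + (-2 + v)/(2*v))
o(P, M) = 7 + M (o(P, M) = M + 7 = 7 + M)
o(-3, S(1)) + (Z - 1*(-45)) = (7 + (11/2 - 1/1)) + (-21 - 1*(-45)) = (7 + (11/2 - 1*1)) + (-21 + 45) = (7 + (11/2 - 1)) + 24 = (7 + 9/2) + 24 = 23/2 + 24 = 71/2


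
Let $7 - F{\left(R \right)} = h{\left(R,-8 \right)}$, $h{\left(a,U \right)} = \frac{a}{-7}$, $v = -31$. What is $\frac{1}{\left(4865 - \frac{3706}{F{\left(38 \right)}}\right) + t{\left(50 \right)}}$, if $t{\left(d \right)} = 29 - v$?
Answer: $\frac{87}{402533} \approx 0.00021613$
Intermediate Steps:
$h{\left(a,U \right)} = - \frac{a}{7}$ ($h{\left(a,U \right)} = a \left(- \frac{1}{7}\right) = - \frac{a}{7}$)
$F{\left(R \right)} = 7 + \frac{R}{7}$ ($F{\left(R \right)} = 7 - - \frac{R}{7} = 7 + \frac{R}{7}$)
$t{\left(d \right)} = 60$ ($t{\left(d \right)} = 29 - -31 = 29 + 31 = 60$)
$\frac{1}{\left(4865 - \frac{3706}{F{\left(38 \right)}}\right) + t{\left(50 \right)}} = \frac{1}{\left(4865 - \frac{3706}{7 + \frac{1}{7} \cdot 38}\right) + 60} = \frac{1}{\left(4865 - \frac{3706}{7 + \frac{38}{7}}\right) + 60} = \frac{1}{\left(4865 - \frac{3706}{\frac{87}{7}}\right) + 60} = \frac{1}{\left(4865 - 3706 \cdot \frac{7}{87}\right) + 60} = \frac{1}{\left(4865 - \frac{25942}{87}\right) + 60} = \frac{1}{\frac{397313}{87} + 60} = \frac{1}{\frac{402533}{87}} = \frac{87}{402533}$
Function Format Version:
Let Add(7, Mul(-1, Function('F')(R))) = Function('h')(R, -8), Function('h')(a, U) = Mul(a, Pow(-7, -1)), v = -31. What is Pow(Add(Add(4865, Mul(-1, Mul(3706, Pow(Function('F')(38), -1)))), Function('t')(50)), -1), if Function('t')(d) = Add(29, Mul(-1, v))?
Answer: Rational(87, 402533) ≈ 0.00021613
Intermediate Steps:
Function('h')(a, U) = Mul(Rational(-1, 7), a) (Function('h')(a, U) = Mul(a, Rational(-1, 7)) = Mul(Rational(-1, 7), a))
Function('F')(R) = Add(7, Mul(Rational(1, 7), R)) (Function('F')(R) = Add(7, Mul(-1, Mul(Rational(-1, 7), R))) = Add(7, Mul(Rational(1, 7), R)))
Function('t')(d) = 60 (Function('t')(d) = Add(29, Mul(-1, -31)) = Add(29, 31) = 60)
Pow(Add(Add(4865, Mul(-1, Mul(3706, Pow(Function('F')(38), -1)))), Function('t')(50)), -1) = Pow(Add(Add(4865, Mul(-1, Mul(3706, Pow(Add(7, Mul(Rational(1, 7), 38)), -1)))), 60), -1) = Pow(Add(Add(4865, Mul(-1, Mul(3706, Pow(Add(7, Rational(38, 7)), -1)))), 60), -1) = Pow(Add(Add(4865, Mul(-1, Mul(3706, Pow(Rational(87, 7), -1)))), 60), -1) = Pow(Add(Add(4865, Mul(-1, Mul(3706, Rational(7, 87)))), 60), -1) = Pow(Add(Add(4865, Mul(-1, Rational(25942, 87))), 60), -1) = Pow(Add(Add(4865, Rational(-25942, 87)), 60), -1) = Pow(Add(Rational(397313, 87), 60), -1) = Pow(Rational(402533, 87), -1) = Rational(87, 402533)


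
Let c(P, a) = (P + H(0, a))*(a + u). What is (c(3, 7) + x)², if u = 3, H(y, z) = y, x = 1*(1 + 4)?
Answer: 1225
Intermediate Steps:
x = 5 (x = 1*5 = 5)
c(P, a) = P*(3 + a) (c(P, a) = (P + 0)*(a + 3) = P*(3 + a))
(c(3, 7) + x)² = (3*(3 + 7) + 5)² = (3*10 + 5)² = (30 + 5)² = 35² = 1225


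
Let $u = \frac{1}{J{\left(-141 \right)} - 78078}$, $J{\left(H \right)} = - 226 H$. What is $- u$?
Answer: $\frac{1}{46212} \approx 2.1639 \cdot 10^{-5}$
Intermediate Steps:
$u = - \frac{1}{46212}$ ($u = \frac{1}{\left(-226\right) \left(-141\right) - 78078} = \frac{1}{31866 - 78078} = \frac{1}{-46212} = - \frac{1}{46212} \approx -2.1639 \cdot 10^{-5}$)
$- u = \left(-1\right) \left(- \frac{1}{46212}\right) = \frac{1}{46212}$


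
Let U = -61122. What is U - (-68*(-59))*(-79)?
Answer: 255826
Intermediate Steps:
U - (-68*(-59))*(-79) = -61122 - (-68*(-59))*(-79) = -61122 - 4012*(-79) = -61122 - 1*(-316948) = -61122 + 316948 = 255826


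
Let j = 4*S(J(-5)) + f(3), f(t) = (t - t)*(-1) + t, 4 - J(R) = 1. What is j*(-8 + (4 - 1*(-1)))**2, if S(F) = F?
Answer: 135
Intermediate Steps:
J(R) = 3 (J(R) = 4 - 1*1 = 4 - 1 = 3)
f(t) = t (f(t) = 0*(-1) + t = 0 + t = t)
j = 15 (j = 4*3 + 3 = 12 + 3 = 15)
j*(-8 + (4 - 1*(-1)))**2 = 15*(-8 + (4 - 1*(-1)))**2 = 15*(-8 + (4 + 1))**2 = 15*(-8 + 5)**2 = 15*(-3)**2 = 15*9 = 135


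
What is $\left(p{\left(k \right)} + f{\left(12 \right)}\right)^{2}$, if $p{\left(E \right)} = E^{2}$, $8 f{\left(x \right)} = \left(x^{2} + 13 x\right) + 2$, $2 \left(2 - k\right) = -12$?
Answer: $\frac{165649}{16} \approx 10353.0$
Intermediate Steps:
$k = 8$ ($k = 2 - -6 = 2 + 6 = 8$)
$f{\left(x \right)} = \frac{1}{4} + \frac{x^{2}}{8} + \frac{13 x}{8}$ ($f{\left(x \right)} = \frac{\left(x^{2} + 13 x\right) + 2}{8} = \frac{2 + x^{2} + 13 x}{8} = \frac{1}{4} + \frac{x^{2}}{8} + \frac{13 x}{8}$)
$\left(p{\left(k \right)} + f{\left(12 \right)}\right)^{2} = \left(8^{2} + \left(\frac{1}{4} + \frac{12^{2}}{8} + \frac{13}{8} \cdot 12\right)\right)^{2} = \left(64 + \left(\frac{1}{4} + \frac{1}{8} \cdot 144 + \frac{39}{2}\right)\right)^{2} = \left(64 + \left(\frac{1}{4} + 18 + \frac{39}{2}\right)\right)^{2} = \left(64 + \frac{151}{4}\right)^{2} = \left(\frac{407}{4}\right)^{2} = \frac{165649}{16}$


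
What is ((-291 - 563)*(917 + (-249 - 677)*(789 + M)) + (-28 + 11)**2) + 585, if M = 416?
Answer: 952136576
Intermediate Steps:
((-291 - 563)*(917 + (-249 - 677)*(789 + M)) + (-28 + 11)**2) + 585 = ((-291 - 563)*(917 + (-249 - 677)*(789 + 416)) + (-28 + 11)**2) + 585 = (-854*(917 - 926*1205) + (-17)**2) + 585 = (-854*(917 - 1115830) + 289) + 585 = (-854*(-1114913) + 289) + 585 = (952135702 + 289) + 585 = 952135991 + 585 = 952136576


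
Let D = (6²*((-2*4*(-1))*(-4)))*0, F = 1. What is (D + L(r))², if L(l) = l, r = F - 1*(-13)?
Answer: 196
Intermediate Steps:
r = 14 (r = 1 - 1*(-13) = 1 + 13 = 14)
D = 0 (D = (36*(-8*(-1)*(-4)))*0 = (36*(8*(-4)))*0 = (36*(-32))*0 = -1152*0 = 0)
(D + L(r))² = (0 + 14)² = 14² = 196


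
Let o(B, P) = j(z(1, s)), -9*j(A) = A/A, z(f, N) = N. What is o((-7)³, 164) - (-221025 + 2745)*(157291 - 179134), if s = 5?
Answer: -42911010361/9 ≈ -4.7679e+9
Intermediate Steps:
j(A) = -⅑ (j(A) = -A/(9*A) = -⅑*1 = -⅑)
o(B, P) = -⅑
o((-7)³, 164) - (-221025 + 2745)*(157291 - 179134) = -⅑ - (-221025 + 2745)*(157291 - 179134) = -⅑ - (-218280)*(-21843) = -⅑ - 1*4767890040 = -⅑ - 4767890040 = -42911010361/9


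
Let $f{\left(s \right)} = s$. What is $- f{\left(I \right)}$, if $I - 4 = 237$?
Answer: $-241$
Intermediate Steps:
$I = 241$ ($I = 4 + 237 = 241$)
$- f{\left(I \right)} = \left(-1\right) 241 = -241$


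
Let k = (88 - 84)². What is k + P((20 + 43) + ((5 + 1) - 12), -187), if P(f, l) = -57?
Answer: -41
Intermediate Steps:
k = 16 (k = 4² = 16)
k + P((20 + 43) + ((5 + 1) - 12), -187) = 16 - 57 = -41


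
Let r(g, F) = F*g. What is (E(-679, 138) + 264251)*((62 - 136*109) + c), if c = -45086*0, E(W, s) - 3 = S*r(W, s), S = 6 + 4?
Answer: 9931371692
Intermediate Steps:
S = 10
E(W, s) = 3 + 10*W*s (E(W, s) = 3 + 10*(s*W) = 3 + 10*(W*s) = 3 + 10*W*s)
c = 0
(E(-679, 138) + 264251)*((62 - 136*109) + c) = ((3 + 10*(-679)*138) + 264251)*((62 - 136*109) + 0) = ((3 - 937020) + 264251)*((62 - 14824) + 0) = (-937017 + 264251)*(-14762 + 0) = -672766*(-14762) = 9931371692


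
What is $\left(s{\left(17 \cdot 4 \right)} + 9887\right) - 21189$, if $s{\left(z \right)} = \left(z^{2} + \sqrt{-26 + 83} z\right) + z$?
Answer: $-6610 + 68 \sqrt{57} \approx -6096.6$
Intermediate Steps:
$s{\left(z \right)} = z + z^{2} + z \sqrt{57}$ ($s{\left(z \right)} = \left(z^{2} + \sqrt{57} z\right) + z = \left(z^{2} + z \sqrt{57}\right) + z = z + z^{2} + z \sqrt{57}$)
$\left(s{\left(17 \cdot 4 \right)} + 9887\right) - 21189 = \left(17 \cdot 4 \left(1 + 17 \cdot 4 + \sqrt{57}\right) + 9887\right) - 21189 = \left(68 \left(1 + 68 + \sqrt{57}\right) + 9887\right) - 21189 = \left(68 \left(69 + \sqrt{57}\right) + 9887\right) - 21189 = \left(\left(4692 + 68 \sqrt{57}\right) + 9887\right) - 21189 = \left(14579 + 68 \sqrt{57}\right) - 21189 = -6610 + 68 \sqrt{57}$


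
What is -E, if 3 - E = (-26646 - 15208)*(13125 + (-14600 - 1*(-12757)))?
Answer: -472196831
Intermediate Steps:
E = 472196831 (E = 3 - (-26646 - 15208)*(13125 + (-14600 - 1*(-12757))) = 3 - (-41854)*(13125 + (-14600 + 12757)) = 3 - (-41854)*(13125 - 1843) = 3 - (-41854)*11282 = 3 - 1*(-472196828) = 3 + 472196828 = 472196831)
-E = -1*472196831 = -472196831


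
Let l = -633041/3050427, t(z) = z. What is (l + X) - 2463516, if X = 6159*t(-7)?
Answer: -7646289413624/3050427 ≈ -2.5066e+6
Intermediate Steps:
X = -43113 (X = 6159*(-7) = -43113)
l = -633041/3050427 (l = -633041*1/3050427 = -633041/3050427 ≈ -0.20753)
(l + X) - 2463516 = (-633041/3050427 - 43113) - 2463516 = -131513692292/3050427 - 2463516 = -7646289413624/3050427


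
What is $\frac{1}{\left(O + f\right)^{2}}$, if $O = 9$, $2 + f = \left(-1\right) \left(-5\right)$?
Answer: $\frac{1}{144} \approx 0.0069444$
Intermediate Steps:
$f = 3$ ($f = -2 - -5 = -2 + 5 = 3$)
$\frac{1}{\left(O + f\right)^{2}} = \frac{1}{\left(9 + 3\right)^{2}} = \frac{1}{12^{2}} = \frac{1}{144}$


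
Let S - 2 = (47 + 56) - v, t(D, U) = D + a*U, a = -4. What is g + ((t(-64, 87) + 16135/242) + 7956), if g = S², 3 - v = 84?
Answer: 10214015/242 ≈ 42207.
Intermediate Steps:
v = -81 (v = 3 - 1*84 = 3 - 84 = -81)
t(D, U) = D - 4*U
S = 186 (S = 2 + ((47 + 56) - 1*(-81)) = 2 + (103 + 81) = 2 + 184 = 186)
g = 34596 (g = 186² = 34596)
g + ((t(-64, 87) + 16135/242) + 7956) = 34596 + (((-64 - 4*87) + 16135/242) + 7956) = 34596 + (((-64 - 348) + 16135*(1/242)) + 7956) = 34596 + ((-412 + 16135/242) + 7956) = 34596 + (-83569/242 + 7956) = 34596 + 1841783/242 = 10214015/242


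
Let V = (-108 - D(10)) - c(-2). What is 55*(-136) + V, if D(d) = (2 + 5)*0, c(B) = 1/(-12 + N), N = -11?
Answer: -174523/23 ≈ -7588.0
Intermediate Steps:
c(B) = -1/23 (c(B) = 1/(-12 - 11) = 1/(-23) = -1/23)
D(d) = 0 (D(d) = 7*0 = 0)
V = -2483/23 (V = (-108 - 1*0) - 1*(-1/23) = (-108 + 0) + 1/23 = -108 + 1/23 = -2483/23 ≈ -107.96)
55*(-136) + V = 55*(-136) - 2483/23 = -7480 - 2483/23 = -174523/23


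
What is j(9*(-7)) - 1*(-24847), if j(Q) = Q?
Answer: 24784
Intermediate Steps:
j(9*(-7)) - 1*(-24847) = 9*(-7) - 1*(-24847) = -63 + 24847 = 24784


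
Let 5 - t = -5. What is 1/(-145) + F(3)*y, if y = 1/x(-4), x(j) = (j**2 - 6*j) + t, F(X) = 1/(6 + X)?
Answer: -61/13050 ≈ -0.0046743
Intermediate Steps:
t = 10 (t = 5 - 1*(-5) = 5 + 5 = 10)
x(j) = 10 + j**2 - 6*j (x(j) = (j**2 - 6*j) + 10 = 10 + j**2 - 6*j)
y = 1/50 (y = 1/(10 + (-4)**2 - 6*(-4)) = 1/(10 + 16 + 24) = 1/50 ≈ 0.020000)
1/(-145) + F(3)*y = 1/(-145) + (1/50)/(6 + 3) = -1/145 + (1/50)/9 = -1/145 + (1/9)*(1/50) = -1/145 + 1/450 = -61/13050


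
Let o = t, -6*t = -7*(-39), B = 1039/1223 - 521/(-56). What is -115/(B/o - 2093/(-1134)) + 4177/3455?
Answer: -98579125058833/1414987548805 ≈ -69.668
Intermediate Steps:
B = 695367/68488 (B = 1039*(1/1223) - 521*(-1/56) = 1039/1223 + 521/56 = 695367/68488 ≈ 10.153)
t = -91/2 (t = -(-7)*(-39)/6 = -⅙*273 = -91/2 ≈ -45.500)
o = -91/2 ≈ -45.500
-115/(B/o - 2093/(-1134)) + 4177/3455 = -115/(695367/(68488*(-91/2)) - 2093/(-1134)) + 4177/3455 = -115/((695367/68488)*(-2/91) - 2093*(-1/1134)) + 4177*(1/3455) = -115/(-695367/3116204 + 299/162) + 4177/3455 = -115/409547771/252412524 + 4177/3455 = -115*252412524/409547771 + 4177/3455 = -29027440260/409547771 + 4177/3455 = -98579125058833/1414987548805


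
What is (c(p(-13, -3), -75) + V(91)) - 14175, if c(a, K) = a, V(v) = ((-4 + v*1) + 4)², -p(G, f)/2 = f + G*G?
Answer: -6226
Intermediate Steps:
p(G, f) = -2*f - 2*G² (p(G, f) = -2*(f + G*G) = -2*(f + G²) = -2*f - 2*G²)
V(v) = v² (V(v) = ((-4 + v) + 4)² = v²)
(c(p(-13, -3), -75) + V(91)) - 14175 = ((-2*(-3) - 2*(-13)²) + 91²) - 14175 = ((6 - 2*169) + 8281) - 14175 = ((6 - 338) + 8281) - 14175 = (-332 + 8281) - 14175 = 7949 - 14175 = -6226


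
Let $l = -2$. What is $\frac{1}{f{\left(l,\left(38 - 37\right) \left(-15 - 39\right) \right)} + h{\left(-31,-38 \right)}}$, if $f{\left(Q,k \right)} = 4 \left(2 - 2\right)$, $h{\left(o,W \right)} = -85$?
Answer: $- \frac{1}{85} \approx -0.011765$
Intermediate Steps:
$f{\left(Q,k \right)} = 0$ ($f{\left(Q,k \right)} = 4 \cdot 0 = 0$)
$\frac{1}{f{\left(l,\left(38 - 37\right) \left(-15 - 39\right) \right)} + h{\left(-31,-38 \right)}} = \frac{1}{0 - 85} = \frac{1}{-85} = - \frac{1}{85}$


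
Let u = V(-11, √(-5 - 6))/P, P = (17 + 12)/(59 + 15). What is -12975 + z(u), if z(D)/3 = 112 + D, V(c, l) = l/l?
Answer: -366309/29 ≈ -12631.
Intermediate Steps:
V(c, l) = 1
P = 29/74 ≈ 0.39189
u = 74/29 (u = 1/(29/74) = 1*(74/29) = 74/29 ≈ 2.5517)
z(D) = 336 + 3*D (z(D) = 3*(112 + D) = 336 + 3*D)
-12975 + z(u) = -12975 + (336 + 3*(74/29)) = -12975 + (336 + 222/29) = -12975 + 9966/29 = -366309/29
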